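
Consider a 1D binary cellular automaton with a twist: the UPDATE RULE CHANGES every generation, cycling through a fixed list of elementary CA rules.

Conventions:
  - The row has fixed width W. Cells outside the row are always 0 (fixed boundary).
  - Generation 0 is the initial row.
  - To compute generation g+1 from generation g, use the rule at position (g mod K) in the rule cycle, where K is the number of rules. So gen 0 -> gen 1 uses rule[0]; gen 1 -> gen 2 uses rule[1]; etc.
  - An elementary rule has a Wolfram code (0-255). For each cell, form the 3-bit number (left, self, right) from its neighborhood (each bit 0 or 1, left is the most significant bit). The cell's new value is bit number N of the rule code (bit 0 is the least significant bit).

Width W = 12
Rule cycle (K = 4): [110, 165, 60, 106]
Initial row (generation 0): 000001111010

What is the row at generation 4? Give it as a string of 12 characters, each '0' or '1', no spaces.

Answer: 001000001110

Derivation:
Gen 0: 000001111010
Gen 1 (rule 110): 000011001110
Gen 2 (rule 165): 111000000100
Gen 3 (rule 60): 100100000110
Gen 4 (rule 106): 001000001110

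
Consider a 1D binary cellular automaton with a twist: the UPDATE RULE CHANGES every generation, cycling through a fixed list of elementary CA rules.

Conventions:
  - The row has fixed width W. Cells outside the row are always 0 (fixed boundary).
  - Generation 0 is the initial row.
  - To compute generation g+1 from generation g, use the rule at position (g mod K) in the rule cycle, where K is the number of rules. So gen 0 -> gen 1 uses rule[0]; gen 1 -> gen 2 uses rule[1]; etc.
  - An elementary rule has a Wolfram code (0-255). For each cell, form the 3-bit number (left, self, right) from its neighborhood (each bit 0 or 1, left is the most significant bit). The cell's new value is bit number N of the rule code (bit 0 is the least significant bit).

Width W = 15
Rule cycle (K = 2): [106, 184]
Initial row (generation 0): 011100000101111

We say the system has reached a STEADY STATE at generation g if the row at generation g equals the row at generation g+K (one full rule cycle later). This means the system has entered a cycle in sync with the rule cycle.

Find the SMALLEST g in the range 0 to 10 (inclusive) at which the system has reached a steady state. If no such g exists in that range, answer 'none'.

Gen 0: 011100000101111
Gen 1 (rule 106): 110100001011001
Gen 2 (rule 184): 101010000110100
Gen 3 (rule 106): 010100001111000
Gen 4 (rule 184): 001010001110100
Gen 5 (rule 106): 010100011011000
Gen 6 (rule 184): 001010010110100
Gen 7 (rule 106): 010100101111000
Gen 8 (rule 184): 001010011110100
Gen 9 (rule 106): 010100110011000
Gen 10 (rule 184): 001010101010100
Gen 11 (rule 106): 010101010101000
Gen 12 (rule 184): 001010101010100

Answer: 10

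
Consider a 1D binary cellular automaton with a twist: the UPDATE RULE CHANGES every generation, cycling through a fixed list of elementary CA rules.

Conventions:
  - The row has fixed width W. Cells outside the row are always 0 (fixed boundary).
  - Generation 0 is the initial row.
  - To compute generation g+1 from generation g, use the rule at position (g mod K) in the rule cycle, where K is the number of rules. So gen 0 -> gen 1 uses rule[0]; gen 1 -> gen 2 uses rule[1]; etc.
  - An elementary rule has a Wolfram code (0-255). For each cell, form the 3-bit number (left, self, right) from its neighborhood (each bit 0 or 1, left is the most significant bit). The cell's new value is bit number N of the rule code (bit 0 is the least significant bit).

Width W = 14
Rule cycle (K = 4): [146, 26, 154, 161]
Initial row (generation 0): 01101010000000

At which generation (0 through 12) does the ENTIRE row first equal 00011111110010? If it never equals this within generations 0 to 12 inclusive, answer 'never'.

Gen 0: 01101010000000
Gen 1 (rule 146): 10000001000000
Gen 2 (rule 26): 01000010100000
Gen 3 (rule 154): 10100100010000
Gen 4 (rule 161): 01000001000111
Gen 5 (rule 146): 10100010101010
Gen 6 (rule 26): 00010100000001
Gen 7 (rule 154): 00100010000010
Gen 8 (rule 161): 10001000111000
Gen 9 (rule 146): 01010101010100
Gen 10 (rule 26): 10000000000010
Gen 11 (rule 154): 01000000000101
Gen 12 (rule 161): 00011111110010

Answer: 12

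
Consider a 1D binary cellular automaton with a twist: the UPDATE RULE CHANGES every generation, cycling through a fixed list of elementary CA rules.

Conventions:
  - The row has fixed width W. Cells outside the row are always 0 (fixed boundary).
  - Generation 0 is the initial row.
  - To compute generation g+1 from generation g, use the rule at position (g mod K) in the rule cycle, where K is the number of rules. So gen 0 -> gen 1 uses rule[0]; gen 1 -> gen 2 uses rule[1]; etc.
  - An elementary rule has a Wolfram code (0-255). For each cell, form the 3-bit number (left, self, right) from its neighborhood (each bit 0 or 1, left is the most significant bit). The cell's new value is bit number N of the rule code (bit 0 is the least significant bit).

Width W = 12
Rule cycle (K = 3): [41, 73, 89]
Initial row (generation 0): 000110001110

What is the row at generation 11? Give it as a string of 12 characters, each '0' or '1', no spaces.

Answer: 000110011000

Derivation:
Gen 0: 000110001110
Gen 1 (rule 41): 110100101000
Gen 2 (rule 73): 110000000011
Gen 3 (rule 89): 111111111011
Gen 4 (rule 41): 100000000110
Gen 5 (rule 73): 001111110110
Gen 6 (rule 89): 101000010111
Gen 7 (rule 41): 010011001100
Gen 8 (rule 73): 000011001101
Gen 9 (rule 89): 111011101100
Gen 10 (rule 41): 100110011001
Gen 11 (rule 73): 000110011000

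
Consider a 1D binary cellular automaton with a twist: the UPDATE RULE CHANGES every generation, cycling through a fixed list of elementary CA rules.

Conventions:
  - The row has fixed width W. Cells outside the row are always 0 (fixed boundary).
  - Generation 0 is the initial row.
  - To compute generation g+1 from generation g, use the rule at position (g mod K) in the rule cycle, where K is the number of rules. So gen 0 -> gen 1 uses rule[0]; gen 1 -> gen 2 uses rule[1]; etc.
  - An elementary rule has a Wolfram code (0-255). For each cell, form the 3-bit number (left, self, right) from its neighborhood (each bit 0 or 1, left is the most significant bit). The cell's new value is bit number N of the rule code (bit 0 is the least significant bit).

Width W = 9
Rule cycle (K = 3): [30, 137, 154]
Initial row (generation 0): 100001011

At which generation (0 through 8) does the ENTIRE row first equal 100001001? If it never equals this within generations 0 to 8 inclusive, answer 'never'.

Answer: 5

Derivation:
Gen 0: 100001011
Gen 1 (rule 30): 110011010
Gen 2 (rule 137): 100010000
Gen 3 (rule 154): 010101000
Gen 4 (rule 30): 110101100
Gen 5 (rule 137): 100001001
Gen 6 (rule 154): 010010110
Gen 7 (rule 30): 111110101
Gen 8 (rule 137): 111100000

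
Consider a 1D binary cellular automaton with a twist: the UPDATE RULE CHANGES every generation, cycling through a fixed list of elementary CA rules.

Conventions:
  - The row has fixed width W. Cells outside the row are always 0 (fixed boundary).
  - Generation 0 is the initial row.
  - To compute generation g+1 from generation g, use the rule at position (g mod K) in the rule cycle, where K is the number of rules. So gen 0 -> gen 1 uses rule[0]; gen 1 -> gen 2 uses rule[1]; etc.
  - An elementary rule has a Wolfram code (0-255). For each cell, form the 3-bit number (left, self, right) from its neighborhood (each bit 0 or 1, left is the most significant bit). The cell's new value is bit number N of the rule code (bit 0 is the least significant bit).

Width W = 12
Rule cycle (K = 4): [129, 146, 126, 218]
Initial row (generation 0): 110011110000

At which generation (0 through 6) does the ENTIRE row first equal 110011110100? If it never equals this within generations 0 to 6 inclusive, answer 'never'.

Gen 0: 110011110000
Gen 1 (rule 129): 000001100111
Gen 2 (rule 146): 000010011010
Gen 3 (rule 126): 000111111111
Gen 4 (rule 218): 001111111111
Gen 5 (rule 129): 100111111110
Gen 6 (rule 146): 011011111101

Answer: never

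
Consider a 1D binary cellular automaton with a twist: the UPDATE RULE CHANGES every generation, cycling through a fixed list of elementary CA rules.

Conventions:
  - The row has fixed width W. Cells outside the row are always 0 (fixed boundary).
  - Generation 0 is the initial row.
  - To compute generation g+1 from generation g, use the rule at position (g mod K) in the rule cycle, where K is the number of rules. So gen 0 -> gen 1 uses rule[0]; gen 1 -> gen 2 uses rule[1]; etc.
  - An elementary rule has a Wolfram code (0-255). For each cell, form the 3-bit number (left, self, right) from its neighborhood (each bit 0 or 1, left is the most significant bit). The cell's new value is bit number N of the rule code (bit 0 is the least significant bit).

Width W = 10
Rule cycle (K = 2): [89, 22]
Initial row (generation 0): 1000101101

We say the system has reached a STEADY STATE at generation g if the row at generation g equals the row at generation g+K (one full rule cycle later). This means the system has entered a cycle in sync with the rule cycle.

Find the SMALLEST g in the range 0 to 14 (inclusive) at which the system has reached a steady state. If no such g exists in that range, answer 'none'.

Answer: 8

Derivation:
Gen 0: 1000101101
Gen 1 (rule 89): 0110001100
Gen 2 (rule 22): 1001010010
Gen 3 (rule 89): 0100001001
Gen 4 (rule 22): 1110011111
Gen 5 (rule 89): 1011010001
Gen 6 (rule 22): 1000011011
Gen 7 (rule 89): 0111011011
Gen 8 (rule 22): 1000000000
Gen 9 (rule 89): 0111111111
Gen 10 (rule 22): 1000000000
Gen 11 (rule 89): 0111111111
Gen 12 (rule 22): 1000000000
Gen 13 (rule 89): 0111111111
Gen 14 (rule 22): 1000000000
Gen 15 (rule 89): 0111111111
Gen 16 (rule 22): 1000000000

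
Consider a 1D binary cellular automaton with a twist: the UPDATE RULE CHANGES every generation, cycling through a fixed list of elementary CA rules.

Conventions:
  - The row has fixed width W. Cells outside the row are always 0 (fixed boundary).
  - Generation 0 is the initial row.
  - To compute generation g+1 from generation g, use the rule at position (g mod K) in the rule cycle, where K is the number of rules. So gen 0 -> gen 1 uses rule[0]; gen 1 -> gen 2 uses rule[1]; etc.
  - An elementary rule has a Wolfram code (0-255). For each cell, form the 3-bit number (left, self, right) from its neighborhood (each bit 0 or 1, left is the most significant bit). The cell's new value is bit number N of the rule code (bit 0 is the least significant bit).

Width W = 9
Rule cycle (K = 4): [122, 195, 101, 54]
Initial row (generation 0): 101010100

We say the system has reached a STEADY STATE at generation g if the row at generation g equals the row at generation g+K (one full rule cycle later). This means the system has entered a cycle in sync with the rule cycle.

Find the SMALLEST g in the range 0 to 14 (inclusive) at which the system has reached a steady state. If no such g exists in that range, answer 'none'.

Gen 0: 101010100
Gen 1 (rule 122): 010101010
Gen 2 (rule 195): 100000000
Gen 3 (rule 101): 101111111
Gen 4 (rule 54): 110000000
Gen 5 (rule 122): 111000000
Gen 6 (rule 195): 011011111
Gen 7 (rule 101): 001100001
Gen 8 (rule 54): 010010011
Gen 9 (rule 122): 101101111
Gen 10 (rule 195): 000100111
Gen 11 (rule 101): 110100001
Gen 12 (rule 54): 001110011
Gen 13 (rule 122): 011011111
Gen 14 (rule 195): 101001111
Gen 15 (rule 101): 111000001
Gen 16 (rule 54): 000100011
Gen 17 (rule 122): 001010111
Gen 18 (rule 195): 110000011

Answer: none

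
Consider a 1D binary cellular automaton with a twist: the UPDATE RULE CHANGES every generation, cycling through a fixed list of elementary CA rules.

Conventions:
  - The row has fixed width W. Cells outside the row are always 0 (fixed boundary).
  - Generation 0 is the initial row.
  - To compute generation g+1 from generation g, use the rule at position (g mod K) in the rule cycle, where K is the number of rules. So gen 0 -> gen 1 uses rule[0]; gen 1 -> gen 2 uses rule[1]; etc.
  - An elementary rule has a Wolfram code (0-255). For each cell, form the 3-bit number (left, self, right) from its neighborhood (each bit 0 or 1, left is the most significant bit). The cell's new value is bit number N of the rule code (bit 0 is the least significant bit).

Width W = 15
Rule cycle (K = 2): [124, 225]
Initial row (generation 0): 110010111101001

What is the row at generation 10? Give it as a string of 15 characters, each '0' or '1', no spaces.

Gen 0: 110010111101001
Gen 1 (rule 124): 111011100111101
Gen 2 (rule 225): 011101100011110
Gen 3 (rule 124): 010111110010011
Gen 4 (rule 225): 001011110000001
Gen 5 (rule 124): 001110011000001
Gen 6 (rule 225): 100110001011100
Gen 7 (rule 124): 110111001110110
Gen 8 (rule 225): 011011000111010
Gen 9 (rule 124): 011111100101111
Gen 10 (rule 225): 001111100010111

Answer: 001111100010111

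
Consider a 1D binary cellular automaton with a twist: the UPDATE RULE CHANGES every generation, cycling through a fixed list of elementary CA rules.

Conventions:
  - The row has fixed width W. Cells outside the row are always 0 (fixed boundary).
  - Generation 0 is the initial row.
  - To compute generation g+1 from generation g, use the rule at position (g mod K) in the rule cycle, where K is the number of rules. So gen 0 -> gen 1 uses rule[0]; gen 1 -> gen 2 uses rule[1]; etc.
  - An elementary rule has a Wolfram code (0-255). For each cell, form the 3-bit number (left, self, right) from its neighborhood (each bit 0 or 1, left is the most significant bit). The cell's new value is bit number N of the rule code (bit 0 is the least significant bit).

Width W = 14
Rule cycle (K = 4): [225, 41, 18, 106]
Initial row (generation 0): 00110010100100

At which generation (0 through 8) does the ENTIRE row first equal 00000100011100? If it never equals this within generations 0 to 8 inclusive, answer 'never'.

Gen 0: 00110010100100
Gen 1 (rule 225): 10010001000001
Gen 2 (rule 41): 00000100011100
Gen 3 (rule 18): 00001010100010
Gen 4 (rule 106): 00010101000100
Gen 5 (rule 225): 11001010010001
Gen 6 (rule 41): 10000100000100
Gen 7 (rule 18): 01001010001010
Gen 8 (rule 106): 10010100010100

Answer: 2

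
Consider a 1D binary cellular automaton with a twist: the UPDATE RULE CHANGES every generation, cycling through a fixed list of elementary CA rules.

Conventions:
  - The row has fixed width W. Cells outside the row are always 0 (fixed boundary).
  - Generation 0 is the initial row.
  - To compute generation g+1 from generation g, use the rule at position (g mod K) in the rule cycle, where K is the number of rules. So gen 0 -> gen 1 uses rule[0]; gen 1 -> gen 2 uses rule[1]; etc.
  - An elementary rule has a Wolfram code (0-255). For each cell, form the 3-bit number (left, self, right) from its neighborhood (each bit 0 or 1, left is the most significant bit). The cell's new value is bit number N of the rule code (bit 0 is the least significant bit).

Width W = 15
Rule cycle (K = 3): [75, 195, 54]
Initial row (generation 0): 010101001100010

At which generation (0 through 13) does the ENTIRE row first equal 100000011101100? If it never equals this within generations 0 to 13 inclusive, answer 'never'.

Gen 0: 010101001100010
Gen 1 (rule 75): 100000011101100
Gen 2 (rule 195): 001111101100101
Gen 3 (rule 54): 010000010011111
Gen 4 (rule 75): 100111100110001
Gen 5 (rule 195): 001011101010110
Gen 6 (rule 54): 011100011111001
Gen 7 (rule 75): 110101110001010
Gen 8 (rule 195): 010000110110000
Gen 9 (rule 54): 111001001001000
Gen 10 (rule 75): 101010010010011
Gen 11 (rule 195): 000000100100101
Gen 12 (rule 54): 000001111111111
Gen 13 (rule 75): 111111000000001

Answer: 1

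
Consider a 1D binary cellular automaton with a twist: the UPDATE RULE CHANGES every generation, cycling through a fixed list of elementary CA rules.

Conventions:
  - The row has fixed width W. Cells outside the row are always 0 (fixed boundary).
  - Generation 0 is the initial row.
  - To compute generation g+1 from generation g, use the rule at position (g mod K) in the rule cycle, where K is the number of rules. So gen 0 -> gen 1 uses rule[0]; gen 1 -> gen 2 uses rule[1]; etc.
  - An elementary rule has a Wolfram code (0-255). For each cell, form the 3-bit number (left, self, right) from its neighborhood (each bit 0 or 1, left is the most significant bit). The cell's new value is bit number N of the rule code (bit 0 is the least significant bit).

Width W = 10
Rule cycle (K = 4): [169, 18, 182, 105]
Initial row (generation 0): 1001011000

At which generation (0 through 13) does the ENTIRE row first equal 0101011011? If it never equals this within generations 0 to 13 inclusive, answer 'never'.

Gen 0: 1001011000
Gen 1 (rule 169): 0000110011
Gen 2 (rule 18): 0001001100
Gen 3 (rule 182): 0011110010
Gen 4 (rule 105): 1010010000
Gen 5 (rule 169): 0100000111
Gen 6 (rule 18): 1010001000
Gen 7 (rule 182): 1111011100
Gen 8 (rule 105): 1001110101
Gen 9 (rule 169): 0001101010
Gen 10 (rule 18): 0010000001
Gen 11 (rule 182): 0111000011
Gen 12 (rule 105): 0101011011
Gen 13 (rule 169): 0010110110

Answer: 12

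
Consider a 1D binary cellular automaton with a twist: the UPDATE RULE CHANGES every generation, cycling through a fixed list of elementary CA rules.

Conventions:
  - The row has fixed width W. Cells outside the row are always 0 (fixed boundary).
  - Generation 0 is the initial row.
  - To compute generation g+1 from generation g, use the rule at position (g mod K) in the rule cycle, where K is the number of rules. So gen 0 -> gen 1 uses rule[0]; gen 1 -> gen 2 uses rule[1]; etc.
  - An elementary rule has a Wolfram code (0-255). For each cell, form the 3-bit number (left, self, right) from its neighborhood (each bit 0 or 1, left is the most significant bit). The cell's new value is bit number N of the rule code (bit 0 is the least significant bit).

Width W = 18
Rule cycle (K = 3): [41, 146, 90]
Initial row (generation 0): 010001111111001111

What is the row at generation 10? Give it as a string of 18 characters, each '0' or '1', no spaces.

Answer: 101001010100111000

Derivation:
Gen 0: 010001111111001111
Gen 1 (rule 41): 000101000000001000
Gen 2 (rule 146): 001000100000010100
Gen 3 (rule 90): 010101010000100010
Gen 4 (rule 41): 001010100110001000
Gen 5 (rule 146): 010000011001010100
Gen 6 (rule 90): 101000111110000010
Gen 7 (rule 41): 010010100000111000
Gen 8 (rule 146): 101100010001010100
Gen 9 (rule 90): 001110101010000010
Gen 10 (rule 41): 101001010100111000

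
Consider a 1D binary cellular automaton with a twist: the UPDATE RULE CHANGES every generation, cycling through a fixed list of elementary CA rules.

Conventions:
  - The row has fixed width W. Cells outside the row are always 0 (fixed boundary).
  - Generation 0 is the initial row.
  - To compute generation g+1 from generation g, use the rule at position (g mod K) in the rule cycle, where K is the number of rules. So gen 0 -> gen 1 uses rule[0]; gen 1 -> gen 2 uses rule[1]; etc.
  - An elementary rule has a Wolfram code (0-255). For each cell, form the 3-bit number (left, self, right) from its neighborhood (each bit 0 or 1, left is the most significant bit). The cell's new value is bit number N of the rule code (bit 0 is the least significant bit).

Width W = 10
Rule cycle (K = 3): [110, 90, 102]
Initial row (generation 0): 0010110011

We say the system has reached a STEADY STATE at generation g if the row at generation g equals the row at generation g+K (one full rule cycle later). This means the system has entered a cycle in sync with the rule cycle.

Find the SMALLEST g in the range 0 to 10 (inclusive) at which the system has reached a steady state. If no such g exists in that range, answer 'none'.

Gen 0: 0010110011
Gen 1 (rule 110): 0111110111
Gen 2 (rule 90): 1100010101
Gen 3 (rule 102): 0100111111
Gen 4 (rule 110): 1101100001
Gen 5 (rule 90): 1101110010
Gen 6 (rule 102): 0110010110
Gen 7 (rule 110): 1110111110
Gen 8 (rule 90): 1010100011
Gen 9 (rule 102): 1111100101
Gen 10 (rule 110): 1000101111
Gen 11 (rule 90): 0101001001
Gen 12 (rule 102): 1111011011
Gen 13 (rule 110): 1001111111

Answer: none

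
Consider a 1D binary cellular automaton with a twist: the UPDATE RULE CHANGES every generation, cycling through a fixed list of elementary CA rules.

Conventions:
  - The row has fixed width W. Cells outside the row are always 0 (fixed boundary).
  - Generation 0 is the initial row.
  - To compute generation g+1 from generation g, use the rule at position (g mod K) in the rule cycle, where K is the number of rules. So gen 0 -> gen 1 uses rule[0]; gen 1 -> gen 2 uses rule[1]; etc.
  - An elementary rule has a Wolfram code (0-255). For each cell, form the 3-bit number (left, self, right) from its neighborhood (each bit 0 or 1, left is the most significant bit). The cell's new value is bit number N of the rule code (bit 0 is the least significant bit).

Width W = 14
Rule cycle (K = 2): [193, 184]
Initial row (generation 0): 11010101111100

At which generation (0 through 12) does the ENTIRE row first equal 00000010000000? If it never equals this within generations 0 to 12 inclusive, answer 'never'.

Answer: 6

Derivation:
Gen 0: 11010101111100
Gen 1 (rule 193): 01000000111101
Gen 2 (rule 184): 00100000111010
Gen 3 (rule 193): 10001110011000
Gen 4 (rule 184): 01001101010100
Gen 5 (rule 193): 00000100000001
Gen 6 (rule 184): 00000010000000
Gen 7 (rule 193): 11111000111111
Gen 8 (rule 184): 11110100111110
Gen 9 (rule 193): 01110000011110
Gen 10 (rule 184): 01101000011101
Gen 11 (rule 193): 00100011001100
Gen 12 (rule 184): 00010010101010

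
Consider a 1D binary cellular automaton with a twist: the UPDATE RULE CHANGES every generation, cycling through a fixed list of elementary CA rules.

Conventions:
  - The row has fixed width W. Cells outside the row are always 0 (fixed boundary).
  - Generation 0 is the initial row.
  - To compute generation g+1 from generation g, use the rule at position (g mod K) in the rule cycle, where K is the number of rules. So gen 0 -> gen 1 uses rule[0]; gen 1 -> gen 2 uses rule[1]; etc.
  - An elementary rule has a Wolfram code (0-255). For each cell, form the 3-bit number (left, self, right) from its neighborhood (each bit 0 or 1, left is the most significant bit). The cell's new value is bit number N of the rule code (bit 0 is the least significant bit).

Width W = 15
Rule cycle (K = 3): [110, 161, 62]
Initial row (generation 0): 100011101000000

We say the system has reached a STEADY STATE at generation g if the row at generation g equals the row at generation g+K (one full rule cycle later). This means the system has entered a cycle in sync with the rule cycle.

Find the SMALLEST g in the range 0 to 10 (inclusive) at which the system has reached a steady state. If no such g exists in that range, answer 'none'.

Gen 0: 100011101000000
Gen 1 (rule 110): 100110111000000
Gen 2 (rule 161): 000001010011111
Gen 3 (rule 62): 000011111110000
Gen 4 (rule 110): 000110000010000
Gen 5 (rule 161): 110000111000111
Gen 6 (rule 62): 101001100101100
Gen 7 (rule 110): 111011101111100
Gen 8 (rule 161): 010101010111001
Gen 9 (rule 62): 111111111100111
Gen 10 (rule 110): 100000000101101
Gen 11 (rule 161): 001111110010010
Gen 12 (rule 62): 011000001111111
Gen 13 (rule 110): 111000011000001

Answer: none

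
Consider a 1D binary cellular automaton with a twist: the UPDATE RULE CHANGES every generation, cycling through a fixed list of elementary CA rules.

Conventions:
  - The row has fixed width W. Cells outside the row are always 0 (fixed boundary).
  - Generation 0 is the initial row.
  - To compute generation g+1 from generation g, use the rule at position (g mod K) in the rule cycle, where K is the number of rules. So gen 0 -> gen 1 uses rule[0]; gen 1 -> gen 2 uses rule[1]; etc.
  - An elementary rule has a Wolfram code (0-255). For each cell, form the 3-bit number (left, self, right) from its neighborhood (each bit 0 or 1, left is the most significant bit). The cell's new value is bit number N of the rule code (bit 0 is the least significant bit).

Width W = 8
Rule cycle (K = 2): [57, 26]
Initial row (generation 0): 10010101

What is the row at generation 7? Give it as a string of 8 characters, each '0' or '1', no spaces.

Gen 0: 10010101
Gen 1 (rule 57): 01001010
Gen 2 (rule 26): 10110001
Gen 3 (rule 57): 01101100
Gen 4 (rule 26): 11001010
Gen 5 (rule 57): 10100101
Gen 6 (rule 26): 00011000
Gen 7 (rule 57): 11010111

Answer: 11010111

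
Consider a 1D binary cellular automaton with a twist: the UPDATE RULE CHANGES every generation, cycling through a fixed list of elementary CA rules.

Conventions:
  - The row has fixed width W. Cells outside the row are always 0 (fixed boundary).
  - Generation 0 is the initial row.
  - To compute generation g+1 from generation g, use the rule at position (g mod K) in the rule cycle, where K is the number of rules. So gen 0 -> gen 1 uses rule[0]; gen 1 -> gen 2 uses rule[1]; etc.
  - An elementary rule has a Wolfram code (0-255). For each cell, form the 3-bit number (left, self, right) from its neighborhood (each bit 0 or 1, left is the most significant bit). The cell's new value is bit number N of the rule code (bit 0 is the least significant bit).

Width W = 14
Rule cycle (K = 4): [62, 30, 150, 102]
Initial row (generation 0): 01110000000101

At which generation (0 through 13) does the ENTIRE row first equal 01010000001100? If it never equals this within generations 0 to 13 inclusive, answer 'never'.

Gen 0: 01110000000101
Gen 1 (rule 62): 11001000001111
Gen 2 (rule 30): 10111100011000
Gen 3 (rule 150): 10011010100100
Gen 4 (rule 102): 10101111101100
Gen 5 (rule 62): 11111000011010
Gen 6 (rule 30): 10000100110011
Gen 7 (rule 150): 11001111001100
Gen 8 (rule 102): 01010001010100
Gen 9 (rule 62): 11111011111110
Gen 10 (rule 30): 10000010000001
Gen 11 (rule 150): 11000111000011
Gen 12 (rule 102): 01001001000101
Gen 13 (rule 62): 11111111101111

Answer: never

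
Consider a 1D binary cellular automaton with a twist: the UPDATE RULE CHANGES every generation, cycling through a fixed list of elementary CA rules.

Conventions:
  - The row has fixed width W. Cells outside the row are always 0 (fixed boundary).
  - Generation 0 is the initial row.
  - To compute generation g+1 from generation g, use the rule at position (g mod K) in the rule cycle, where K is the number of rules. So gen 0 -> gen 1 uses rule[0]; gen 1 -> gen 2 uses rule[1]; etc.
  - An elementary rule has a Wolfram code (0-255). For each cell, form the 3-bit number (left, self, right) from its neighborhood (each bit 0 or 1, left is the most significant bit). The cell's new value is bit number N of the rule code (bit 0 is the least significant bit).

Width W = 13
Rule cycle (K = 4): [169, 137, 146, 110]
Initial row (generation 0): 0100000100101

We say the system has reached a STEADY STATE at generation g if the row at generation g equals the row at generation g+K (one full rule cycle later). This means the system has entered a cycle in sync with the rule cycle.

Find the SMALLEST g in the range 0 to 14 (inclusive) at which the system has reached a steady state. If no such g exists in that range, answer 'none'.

Gen 0: 0100000100101
Gen 1 (rule 169): 0001110000010
Gen 2 (rule 137): 1101100111000
Gen 3 (rule 146): 0000011010100
Gen 4 (rule 110): 0000111111100
Gen 5 (rule 169): 1110111111001
Gen 6 (rule 137): 1100111110000
Gen 7 (rule 146): 0011011101000
Gen 8 (rule 110): 0111110111000
Gen 9 (rule 169): 0111101110011
Gen 10 (rule 137): 0111001100010
Gen 11 (rule 146): 1010110010101
Gen 12 (rule 110): 1111110111111
Gen 13 (rule 169): 1111101111110
Gen 14 (rule 137): 1111001111100
Gen 15 (rule 146): 0110110111010
Gen 16 (rule 110): 1111111101110
Gen 17 (rule 169): 1111111011100
Gen 18 (rule 137): 1111110011001

Answer: none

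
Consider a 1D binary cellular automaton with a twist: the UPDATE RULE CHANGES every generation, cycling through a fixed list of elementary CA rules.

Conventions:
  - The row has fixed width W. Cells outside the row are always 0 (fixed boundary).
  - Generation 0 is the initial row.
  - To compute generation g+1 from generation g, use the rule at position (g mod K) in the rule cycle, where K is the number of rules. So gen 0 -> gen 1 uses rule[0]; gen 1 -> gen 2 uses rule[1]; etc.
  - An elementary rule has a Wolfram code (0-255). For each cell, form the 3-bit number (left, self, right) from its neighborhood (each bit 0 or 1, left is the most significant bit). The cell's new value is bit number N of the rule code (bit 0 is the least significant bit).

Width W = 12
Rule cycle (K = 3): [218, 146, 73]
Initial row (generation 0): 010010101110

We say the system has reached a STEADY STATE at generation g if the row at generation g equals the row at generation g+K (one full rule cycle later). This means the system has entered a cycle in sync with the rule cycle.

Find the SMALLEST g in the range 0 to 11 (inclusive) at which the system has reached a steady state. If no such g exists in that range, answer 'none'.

Answer: 4

Derivation:
Gen 0: 010010101110
Gen 1 (rule 218): 101100001111
Gen 2 (rule 146): 000010010110
Gen 3 (rule 73): 111000000110
Gen 4 (rule 218): 111100001111
Gen 5 (rule 146): 011010010110
Gen 6 (rule 73): 011000000110
Gen 7 (rule 218): 111100001111
Gen 8 (rule 146): 011010010110
Gen 9 (rule 73): 011000000110
Gen 10 (rule 218): 111100001111
Gen 11 (rule 146): 011010010110
Gen 12 (rule 73): 011000000110
Gen 13 (rule 218): 111100001111
Gen 14 (rule 146): 011010010110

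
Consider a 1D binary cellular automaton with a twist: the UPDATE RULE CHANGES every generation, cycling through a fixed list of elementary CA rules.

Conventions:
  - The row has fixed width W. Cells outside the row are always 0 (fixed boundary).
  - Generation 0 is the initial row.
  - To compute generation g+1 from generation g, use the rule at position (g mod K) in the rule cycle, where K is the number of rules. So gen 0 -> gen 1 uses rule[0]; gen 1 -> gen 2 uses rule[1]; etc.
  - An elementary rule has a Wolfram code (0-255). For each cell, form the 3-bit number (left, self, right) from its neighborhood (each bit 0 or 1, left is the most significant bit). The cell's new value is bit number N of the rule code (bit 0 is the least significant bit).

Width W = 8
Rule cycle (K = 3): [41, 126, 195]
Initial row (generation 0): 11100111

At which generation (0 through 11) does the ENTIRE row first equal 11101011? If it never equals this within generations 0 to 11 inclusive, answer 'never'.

Gen 0: 11100111
Gen 1 (rule 41): 10000100
Gen 2 (rule 126): 11001110
Gen 3 (rule 195): 01010110
Gen 4 (rule 41): 00101100
Gen 5 (rule 126): 01111110
Gen 6 (rule 195): 10111110
Gen 7 (rule 41): 01100000
Gen 8 (rule 126): 11110000
Gen 9 (rule 195): 01110111
Gen 10 (rule 41): 01001100
Gen 11 (rule 126): 11111110

Answer: never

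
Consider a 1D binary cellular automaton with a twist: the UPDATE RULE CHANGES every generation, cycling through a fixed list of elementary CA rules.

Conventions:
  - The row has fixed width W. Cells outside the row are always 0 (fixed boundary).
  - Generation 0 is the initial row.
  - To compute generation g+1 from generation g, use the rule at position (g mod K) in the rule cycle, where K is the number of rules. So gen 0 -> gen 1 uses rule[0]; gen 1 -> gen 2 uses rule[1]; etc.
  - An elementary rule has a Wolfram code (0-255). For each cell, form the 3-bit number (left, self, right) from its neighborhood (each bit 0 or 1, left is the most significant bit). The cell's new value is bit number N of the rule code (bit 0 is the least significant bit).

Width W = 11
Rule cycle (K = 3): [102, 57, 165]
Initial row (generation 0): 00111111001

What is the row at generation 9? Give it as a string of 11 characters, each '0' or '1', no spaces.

Gen 0: 00111111001
Gen 1 (rule 102): 01000001011
Gen 2 (rule 57): 00111100110
Gen 3 (rule 165): 10011000000
Gen 4 (rule 102): 10101000000
Gen 5 (rule 57): 01010111111
Gen 6 (rule 165): 01111011110
Gen 7 (rule 102): 10001100010
Gen 8 (rule 57): 01101011001
Gen 9 (rule 165): 00011100001

Answer: 00011100001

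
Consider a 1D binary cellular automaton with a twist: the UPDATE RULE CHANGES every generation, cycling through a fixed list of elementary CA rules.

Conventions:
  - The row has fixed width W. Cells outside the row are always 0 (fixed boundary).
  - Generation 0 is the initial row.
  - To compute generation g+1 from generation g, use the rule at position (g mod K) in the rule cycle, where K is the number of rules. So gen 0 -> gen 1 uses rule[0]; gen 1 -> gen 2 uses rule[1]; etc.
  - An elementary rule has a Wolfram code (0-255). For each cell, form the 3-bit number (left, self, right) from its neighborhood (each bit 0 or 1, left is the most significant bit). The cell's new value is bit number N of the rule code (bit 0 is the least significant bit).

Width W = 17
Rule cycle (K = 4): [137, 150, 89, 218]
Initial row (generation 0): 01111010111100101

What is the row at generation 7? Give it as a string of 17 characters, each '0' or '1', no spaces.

Answer: 00001100111010100

Derivation:
Gen 0: 01111010111100101
Gen 1 (rule 137): 01110000111000000
Gen 2 (rule 150): 10101001010100000
Gen 3 (rule 89): 00000100000011111
Gen 4 (rule 218): 00001010000111111
Gen 5 (rule 137): 11100000110111110
Gen 6 (rule 150): 01010001000011101
Gen 7 (rule 89): 00001100111010100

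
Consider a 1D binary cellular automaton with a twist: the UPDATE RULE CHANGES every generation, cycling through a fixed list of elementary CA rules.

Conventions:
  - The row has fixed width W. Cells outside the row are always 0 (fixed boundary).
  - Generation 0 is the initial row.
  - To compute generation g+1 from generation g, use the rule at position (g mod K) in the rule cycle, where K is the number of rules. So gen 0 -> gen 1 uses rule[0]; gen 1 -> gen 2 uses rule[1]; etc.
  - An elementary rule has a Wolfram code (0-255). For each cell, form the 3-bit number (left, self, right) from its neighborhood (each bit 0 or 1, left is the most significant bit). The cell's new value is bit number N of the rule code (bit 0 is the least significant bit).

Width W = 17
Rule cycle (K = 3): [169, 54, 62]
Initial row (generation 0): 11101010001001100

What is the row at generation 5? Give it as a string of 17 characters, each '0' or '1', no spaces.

Gen 0: 11101010001001100
Gen 1 (rule 169): 11010100100001001
Gen 2 (rule 54): 00111111110011111
Gen 3 (rule 62): 01100000001110000
Gen 4 (rule 169): 01001111101100111
Gen 5 (rule 54): 11110000010011000

Answer: 11110000010011000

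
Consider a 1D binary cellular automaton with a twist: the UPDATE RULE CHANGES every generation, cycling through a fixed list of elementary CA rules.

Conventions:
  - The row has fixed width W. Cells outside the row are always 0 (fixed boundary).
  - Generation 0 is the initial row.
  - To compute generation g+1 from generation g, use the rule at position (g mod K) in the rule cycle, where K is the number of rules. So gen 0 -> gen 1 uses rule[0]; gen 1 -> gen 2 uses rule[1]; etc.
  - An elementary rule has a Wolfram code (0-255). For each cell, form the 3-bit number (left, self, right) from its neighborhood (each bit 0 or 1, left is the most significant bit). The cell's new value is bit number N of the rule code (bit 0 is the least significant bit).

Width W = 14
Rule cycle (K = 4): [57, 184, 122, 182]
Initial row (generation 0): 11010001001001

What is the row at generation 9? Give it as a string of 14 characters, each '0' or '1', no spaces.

Gen 0: 11010001001001
Gen 1 (rule 57): 10101100100100
Gen 2 (rule 184): 01011010010010
Gen 3 (rule 122): 10111101101101
Gen 4 (rule 182): 11011010010011
Gen 5 (rule 57): 10110101001010
Gen 6 (rule 184): 01101010100101
Gen 7 (rule 122): 11110101011010
Gen 8 (rule 182): 01101111100111
Gen 9 (rule 57): 01011000010100

Answer: 01011000010100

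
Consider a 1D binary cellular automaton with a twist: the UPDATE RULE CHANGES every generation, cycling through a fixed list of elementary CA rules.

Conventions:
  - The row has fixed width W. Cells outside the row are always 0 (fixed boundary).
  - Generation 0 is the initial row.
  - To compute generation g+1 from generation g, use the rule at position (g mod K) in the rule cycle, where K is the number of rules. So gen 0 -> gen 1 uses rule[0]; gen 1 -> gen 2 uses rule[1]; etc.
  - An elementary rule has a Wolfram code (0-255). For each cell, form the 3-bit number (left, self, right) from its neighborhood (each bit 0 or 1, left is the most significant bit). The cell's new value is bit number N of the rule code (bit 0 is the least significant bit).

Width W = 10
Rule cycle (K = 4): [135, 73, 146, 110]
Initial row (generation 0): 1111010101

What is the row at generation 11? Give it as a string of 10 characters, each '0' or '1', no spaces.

Answer: 0000000000

Derivation:
Gen 0: 1111010101
Gen 1 (rule 135): 0110010101
Gen 2 (rule 73): 0110000000
Gen 3 (rule 146): 1001000000
Gen 4 (rule 110): 1011000000
Gen 5 (rule 135): 1000011111
Gen 6 (rule 73): 0011010001
Gen 7 (rule 146): 0100001010
Gen 8 (rule 110): 1100011110
Gen 9 (rule 135): 0001101100
Gen 10 (rule 73): 1101101101
Gen 11 (rule 146): 0000000000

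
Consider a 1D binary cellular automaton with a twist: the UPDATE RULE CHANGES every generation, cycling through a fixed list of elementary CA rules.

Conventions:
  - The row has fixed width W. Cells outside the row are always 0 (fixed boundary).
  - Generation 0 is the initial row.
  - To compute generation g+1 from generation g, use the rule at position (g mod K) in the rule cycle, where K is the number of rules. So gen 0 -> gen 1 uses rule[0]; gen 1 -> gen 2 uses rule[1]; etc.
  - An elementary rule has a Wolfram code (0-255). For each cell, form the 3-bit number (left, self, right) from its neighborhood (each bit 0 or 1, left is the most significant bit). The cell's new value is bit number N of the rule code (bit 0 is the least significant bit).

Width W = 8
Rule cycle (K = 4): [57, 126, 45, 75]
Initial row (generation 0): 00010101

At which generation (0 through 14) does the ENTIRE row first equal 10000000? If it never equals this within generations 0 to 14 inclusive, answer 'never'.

Gen 0: 00010101
Gen 1 (rule 57): 11001010
Gen 2 (rule 126): 11111111
Gen 3 (rule 45): 10000000
Gen 4 (rule 75): 00111111
Gen 5 (rule 57): 10100000
Gen 6 (rule 126): 11110000
Gen 7 (rule 45): 10000111
Gen 8 (rule 75): 00111101
Gen 9 (rule 57): 10100010
Gen 10 (rule 126): 11110111
Gen 11 (rule 45): 10001100
Gen 12 (rule 75): 00111101
Gen 13 (rule 57): 10100010
Gen 14 (rule 126): 11110111

Answer: 3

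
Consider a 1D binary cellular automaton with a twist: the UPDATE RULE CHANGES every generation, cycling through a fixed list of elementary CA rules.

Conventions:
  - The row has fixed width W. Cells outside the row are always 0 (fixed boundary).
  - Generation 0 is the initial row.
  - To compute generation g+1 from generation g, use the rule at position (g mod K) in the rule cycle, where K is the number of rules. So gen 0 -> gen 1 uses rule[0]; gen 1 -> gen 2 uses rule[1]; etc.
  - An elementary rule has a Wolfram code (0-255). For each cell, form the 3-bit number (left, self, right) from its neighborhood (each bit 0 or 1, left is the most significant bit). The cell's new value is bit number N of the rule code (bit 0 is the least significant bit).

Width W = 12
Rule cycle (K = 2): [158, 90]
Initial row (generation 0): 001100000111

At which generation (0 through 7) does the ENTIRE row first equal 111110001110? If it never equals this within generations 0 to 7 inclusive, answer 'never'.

Gen 0: 001100000111
Gen 1 (rule 158): 011010001110
Gen 2 (rule 90): 111001011011
Gen 3 (rule 158): 110111010010
Gen 4 (rule 90): 110101001101
Gen 5 (rule 158): 100101111001
Gen 6 (rule 90): 011001001110
Gen 7 (rule 158): 110111111101

Answer: never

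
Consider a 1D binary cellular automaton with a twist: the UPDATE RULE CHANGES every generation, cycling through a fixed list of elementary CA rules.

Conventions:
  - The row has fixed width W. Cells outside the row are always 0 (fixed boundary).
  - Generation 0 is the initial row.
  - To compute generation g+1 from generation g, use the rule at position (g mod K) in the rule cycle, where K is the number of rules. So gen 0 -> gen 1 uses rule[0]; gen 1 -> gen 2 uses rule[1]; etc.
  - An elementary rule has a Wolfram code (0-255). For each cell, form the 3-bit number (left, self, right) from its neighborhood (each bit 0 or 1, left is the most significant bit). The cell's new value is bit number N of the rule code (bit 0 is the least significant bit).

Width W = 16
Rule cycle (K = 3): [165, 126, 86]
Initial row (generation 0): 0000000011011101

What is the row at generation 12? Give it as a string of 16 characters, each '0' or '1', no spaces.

Gen 0: 0000000011011101
Gen 1 (rule 165): 1111111000101011
Gen 2 (rule 126): 1000001101111111
Gen 3 (rule 86): 1100010100000001
Gen 4 (rule 165): 0001011101111101
Gen 5 (rule 126): 0011110111000111
Gen 6 (rule 86): 0100010001101001
Gen 7 (rule 165): 0101010100011001
Gen 8 (rule 126): 1111111110111111
Gen 9 (rule 86): 0000000010000001
Gen 10 (rule 165): 1111111010111101
Gen 11 (rule 126): 1000001111100111
Gen 12 (rule 86): 1100010000111001

Answer: 1100010000111001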